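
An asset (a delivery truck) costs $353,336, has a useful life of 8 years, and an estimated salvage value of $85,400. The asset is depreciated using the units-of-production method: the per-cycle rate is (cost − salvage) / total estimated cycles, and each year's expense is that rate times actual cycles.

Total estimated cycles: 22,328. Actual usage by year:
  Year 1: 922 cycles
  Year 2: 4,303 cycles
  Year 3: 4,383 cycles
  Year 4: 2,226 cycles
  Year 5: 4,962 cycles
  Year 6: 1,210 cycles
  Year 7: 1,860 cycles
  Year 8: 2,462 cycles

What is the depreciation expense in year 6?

Depreciable base = $353,336 − $85,400 = $267,936.
Rate = $267,936 / 22,328 cycles = $12 per cycle.
Year 1: 922 × $12 = $11,064. Book value $342,272.
Year 2: 4,303 × $12 = $51,636. Book value $290,636.
Year 3: 4,383 × $12 = $52,596. Book value $238,040.
Year 4: 2,226 × $12 = $26,712. Book value $211,328.
Year 5: 4,962 × $12 = $59,544. Book value $151,784.
Year 6: 1,210 × $12 = $14,520. Book value $137,264.

$14,520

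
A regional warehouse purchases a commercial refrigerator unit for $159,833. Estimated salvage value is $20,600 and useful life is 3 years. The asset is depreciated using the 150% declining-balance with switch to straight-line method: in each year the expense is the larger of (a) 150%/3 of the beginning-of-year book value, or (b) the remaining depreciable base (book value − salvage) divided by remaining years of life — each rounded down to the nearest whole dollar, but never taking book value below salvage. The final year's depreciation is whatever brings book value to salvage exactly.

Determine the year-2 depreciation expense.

Depreciable base = $159,833 − $20,600 = $139,233.
Year 1: DB = ⌊$159,833 × 150%/3⌋ = $79,916; SL = ⌊$139,233/3⌋ = $46,411 → take DB $79,916. Book value $79,917.
Year 2: DB = ⌊$79,917 × 150%/3⌋ = $39,958; SL = ⌊$59,317/2⌋ = $29,658 → take DB $39,958. Book value $39,959.

$39,958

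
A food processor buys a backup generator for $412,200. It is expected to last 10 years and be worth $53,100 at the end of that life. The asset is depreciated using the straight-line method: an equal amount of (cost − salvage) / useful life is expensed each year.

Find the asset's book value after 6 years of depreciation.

Depreciable base = $412,200 − $53,100 = $359,100.
Annual expense = $359,100 / 10 = $35,910.
End of year 1: book value $376,290.
End of year 2: book value $340,380.
End of year 3: book value $304,470.
End of year 4: book value $268,560.
End of year 5: book value $232,650.
End of year 6: book value $196,740.

$196,740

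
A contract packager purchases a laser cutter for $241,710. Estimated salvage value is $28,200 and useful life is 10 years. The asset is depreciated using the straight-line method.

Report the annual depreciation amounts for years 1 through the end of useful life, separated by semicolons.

Depreciable base = $241,710 − $28,200 = $213,510.
Annual expense = $213,510 / 10 = $21,351.
End of year 1: book value $220,359.
End of year 2: book value $199,008.
End of year 3: book value $177,657.
End of year 4: book value $156,306.
End of year 5: book value $134,955.
End of year 6: book value $113,604.
End of year 7: book value $92,253.
End of year 8: book value $70,902.
End of year 9: book value $49,551.
End of year 10: book value $28,200.

$21,351; $21,351; $21,351; $21,351; $21,351; $21,351; $21,351; $21,351; $21,351; $21,351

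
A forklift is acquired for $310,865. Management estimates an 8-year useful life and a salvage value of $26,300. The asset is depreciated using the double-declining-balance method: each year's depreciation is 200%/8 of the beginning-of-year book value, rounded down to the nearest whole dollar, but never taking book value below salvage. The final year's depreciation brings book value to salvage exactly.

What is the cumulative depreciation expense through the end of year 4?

Depreciable base = $310,865 − $26,300 = $284,565.
Year 1: ⌊$310,865 × 200%/8⌋ = $77,716. Book value $233,149.
Year 2: ⌊$233,149 × 200%/8⌋ = $58,287. Book value $174,862.
Year 3: ⌊$174,862 × 200%/8⌋ = $43,715. Book value $131,147.
Year 4: ⌊$131,147 × 200%/8⌋ = $32,786. Book value $98,361.
Accumulated through year 4 = $310,865 − $98,361 = $212,504.

$212,504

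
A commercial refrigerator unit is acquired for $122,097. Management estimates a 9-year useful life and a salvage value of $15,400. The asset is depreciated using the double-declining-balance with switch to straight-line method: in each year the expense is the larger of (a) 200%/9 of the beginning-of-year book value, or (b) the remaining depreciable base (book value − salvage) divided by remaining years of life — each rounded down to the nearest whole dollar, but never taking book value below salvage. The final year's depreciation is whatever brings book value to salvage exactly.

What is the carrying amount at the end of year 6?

Depreciable base = $122,097 − $15,400 = $106,697.
Year 1: DB = ⌊$122,097 × 200%/9⌋ = $27,132; SL = ⌊$106,697/9⌋ = $11,855 → take DB $27,132. Book value $94,965.
Year 2: DB = ⌊$94,965 × 200%/9⌋ = $21,103; SL = ⌊$79,565/8⌋ = $9,945 → take DB $21,103. Book value $73,862.
Year 3: DB = ⌊$73,862 × 200%/9⌋ = $16,413; SL = ⌊$58,462/7⌋ = $8,351 → take DB $16,413. Book value $57,449.
Year 4: DB = ⌊$57,449 × 200%/9⌋ = $12,766; SL = ⌊$42,049/6⌋ = $7,008 → take DB $12,766. Book value $44,683.
Year 5: DB = ⌊$44,683 × 200%/9⌋ = $9,929; SL = ⌊$29,283/5⌋ = $5,856 → take DB $9,929. Book value $34,754.
Year 6: DB = ⌊$34,754 × 200%/9⌋ = $7,723; SL = ⌊$19,354/4⌋ = $4,838 → take DB $7,723. Book value $27,031.

$27,031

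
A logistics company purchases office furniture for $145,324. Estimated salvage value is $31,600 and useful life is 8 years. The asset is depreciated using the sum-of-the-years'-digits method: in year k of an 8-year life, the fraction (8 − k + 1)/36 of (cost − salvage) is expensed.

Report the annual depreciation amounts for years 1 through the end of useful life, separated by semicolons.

$25,272; $22,113; $18,954; $15,795; $12,636; $9,477; $6,318; $3,159

Depreciable base = $145,324 − $31,600 = $113,724.
Sum of the years' digits = 8+7+6+5+4+3+2+1 = 36.
Year 1: $113,724 × 8/36 = $25,272. Book value $120,052.
Year 2: $113,724 × 7/36 = $22,113. Book value $97,939.
Year 3: $113,724 × 6/36 = $18,954. Book value $78,985.
Year 4: $113,724 × 5/36 = $15,795. Book value $63,190.
Year 5: $113,724 × 4/36 = $12,636. Book value $50,554.
Year 6: $113,724 × 3/36 = $9,477. Book value $41,077.
Year 7: $113,724 × 2/36 = $6,318. Book value $34,759.
Year 8: $113,724 × 1/36 = $3,159. Book value $31,600.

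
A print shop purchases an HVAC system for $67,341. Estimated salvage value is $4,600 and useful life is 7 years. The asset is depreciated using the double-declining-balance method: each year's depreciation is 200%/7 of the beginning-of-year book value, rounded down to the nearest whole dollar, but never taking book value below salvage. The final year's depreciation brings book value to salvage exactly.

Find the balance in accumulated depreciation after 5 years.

Depreciable base = $67,341 − $4,600 = $62,741.
Year 1: ⌊$67,341 × 200%/7⌋ = $19,240. Book value $48,101.
Year 2: ⌊$48,101 × 200%/7⌋ = $13,743. Book value $34,358.
Year 3: ⌊$34,358 × 200%/7⌋ = $9,816. Book value $24,542.
Year 4: ⌊$24,542 × 200%/7⌋ = $7,012. Book value $17,530.
Year 5: ⌊$17,530 × 200%/7⌋ = $5,008. Book value $12,522.
Accumulated through year 5 = $67,341 − $12,522 = $54,819.

$54,819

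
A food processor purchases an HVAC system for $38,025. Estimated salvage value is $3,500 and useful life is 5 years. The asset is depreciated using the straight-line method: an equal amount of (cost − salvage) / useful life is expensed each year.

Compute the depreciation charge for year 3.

Depreciable base = $38,025 − $3,500 = $34,525.
Annual expense = $34,525 / 5 = $6,905.

$6,905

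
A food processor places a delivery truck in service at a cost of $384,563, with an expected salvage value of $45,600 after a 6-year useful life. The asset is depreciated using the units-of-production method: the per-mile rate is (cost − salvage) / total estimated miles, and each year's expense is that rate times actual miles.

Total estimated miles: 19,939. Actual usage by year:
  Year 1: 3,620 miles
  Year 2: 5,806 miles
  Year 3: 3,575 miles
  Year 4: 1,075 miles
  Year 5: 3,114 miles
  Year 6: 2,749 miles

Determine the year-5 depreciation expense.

Depreciable base = $384,563 − $45,600 = $338,963.
Rate = $338,963 / 19,939 miles = $17 per mile.
Year 1: 3,620 × $17 = $61,540. Book value $323,023.
Year 2: 5,806 × $17 = $98,702. Book value $224,321.
Year 3: 3,575 × $17 = $60,775. Book value $163,546.
Year 4: 1,075 × $17 = $18,275. Book value $145,271.
Year 5: 3,114 × $17 = $52,938. Book value $92,333.

$52,938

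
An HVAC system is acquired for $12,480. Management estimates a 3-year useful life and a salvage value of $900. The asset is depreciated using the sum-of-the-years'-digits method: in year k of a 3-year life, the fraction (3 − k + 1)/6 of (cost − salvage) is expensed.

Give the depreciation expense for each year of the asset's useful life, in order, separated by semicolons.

Depreciable base = $12,480 − $900 = $11,580.
Sum of the years' digits = 3+2+1 = 6.
Year 1: $11,580 × 3/6 = $5,790. Book value $6,690.
Year 2: $11,580 × 2/6 = $3,860. Book value $2,830.
Year 3: $11,580 × 1/6 = $1,930. Book value $900.

$5,790; $3,860; $1,930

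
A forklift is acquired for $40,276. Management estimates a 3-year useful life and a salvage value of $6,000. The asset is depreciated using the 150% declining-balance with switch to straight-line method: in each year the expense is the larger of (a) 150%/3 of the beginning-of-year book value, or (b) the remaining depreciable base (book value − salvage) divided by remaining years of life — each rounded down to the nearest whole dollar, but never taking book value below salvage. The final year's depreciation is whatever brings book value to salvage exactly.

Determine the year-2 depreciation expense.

$10,069

Depreciable base = $40,276 − $6,000 = $34,276.
Year 1: DB = ⌊$40,276 × 150%/3⌋ = $20,138; SL = ⌊$34,276/3⌋ = $11,425 → take DB $20,138. Book value $20,138.
Year 2: DB = ⌊$20,138 × 150%/3⌋ = $10,069; SL = ⌊$14,138/2⌋ = $7,069 → take DB $10,069. Book value $10,069.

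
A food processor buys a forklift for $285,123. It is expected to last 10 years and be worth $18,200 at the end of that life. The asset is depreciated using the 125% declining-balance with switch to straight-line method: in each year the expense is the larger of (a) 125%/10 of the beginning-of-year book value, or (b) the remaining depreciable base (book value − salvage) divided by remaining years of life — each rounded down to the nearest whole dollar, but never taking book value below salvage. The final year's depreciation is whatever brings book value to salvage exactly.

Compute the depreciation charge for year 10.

$24,688

Depreciable base = $285,123 − $18,200 = $266,923.
Year 1: DB = ⌊$285,123 × 125%/10⌋ = $35,640; SL = ⌊$266,923/10⌋ = $26,692 → take DB $35,640. Book value $249,483.
Year 2: DB = ⌊$249,483 × 125%/10⌋ = $31,185; SL = ⌊$231,283/9⌋ = $25,698 → take DB $31,185. Book value $218,298.
Year 3: DB = ⌊$218,298 × 125%/10⌋ = $27,287; SL = ⌊$200,098/8⌋ = $25,012 → take DB $27,287. Book value $191,011.
Year 4: DB = ⌊$191,011 × 125%/10⌋ = $23,876; SL = ⌊$172,811/7⌋ = $24,687 → take SL $24,687. Book value $166,324.
Year 5: DB = ⌊$166,324 × 125%/10⌋ = $20,790; SL = ⌊$148,124/6⌋ = $24,687 → take SL $24,687. Book value $141,637.
Year 6: DB = ⌊$141,637 × 125%/10⌋ = $17,704; SL = ⌊$123,437/5⌋ = $24,687 → take SL $24,687. Book value $116,950.
Year 7: DB = ⌊$116,950 × 125%/10⌋ = $14,618; SL = ⌊$98,750/4⌋ = $24,687 → take SL $24,687. Book value $92,263.
Year 8: DB = ⌊$92,263 × 125%/10⌋ = $11,532; SL = ⌊$74,063/3⌋ = $24,687 → take SL $24,687. Book value $67,576.
Year 9: DB = ⌊$67,576 × 125%/10⌋ = $8,447; SL = ⌊$49,376/2⌋ = $24,688 → take SL $24,688. Book value $42,888.
Year 10 (final): $42,888 − $18,200 = $24,688. Book value $18,200.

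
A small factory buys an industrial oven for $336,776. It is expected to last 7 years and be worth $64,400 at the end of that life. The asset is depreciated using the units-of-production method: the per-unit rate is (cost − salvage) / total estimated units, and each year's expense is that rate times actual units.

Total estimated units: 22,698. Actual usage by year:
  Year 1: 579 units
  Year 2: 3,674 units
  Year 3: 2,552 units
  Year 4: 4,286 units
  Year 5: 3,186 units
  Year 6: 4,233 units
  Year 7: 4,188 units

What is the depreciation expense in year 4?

$51,432

Depreciable base = $336,776 − $64,400 = $272,376.
Rate = $272,376 / 22,698 units = $12 per unit.
Year 1: 579 × $12 = $6,948. Book value $329,828.
Year 2: 3,674 × $12 = $44,088. Book value $285,740.
Year 3: 2,552 × $12 = $30,624. Book value $255,116.
Year 4: 4,286 × $12 = $51,432. Book value $203,684.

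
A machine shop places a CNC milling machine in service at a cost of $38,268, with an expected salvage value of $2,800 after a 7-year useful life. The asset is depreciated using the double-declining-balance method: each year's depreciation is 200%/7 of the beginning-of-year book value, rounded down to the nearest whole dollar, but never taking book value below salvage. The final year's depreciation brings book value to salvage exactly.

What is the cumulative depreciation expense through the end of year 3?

Depreciable base = $38,268 − $2,800 = $35,468.
Year 1: ⌊$38,268 × 200%/7⌋ = $10,933. Book value $27,335.
Year 2: ⌊$27,335 × 200%/7⌋ = $7,810. Book value $19,525.
Year 3: ⌊$19,525 × 200%/7⌋ = $5,578. Book value $13,947.
Accumulated through year 3 = $38,268 − $13,947 = $24,321.

$24,321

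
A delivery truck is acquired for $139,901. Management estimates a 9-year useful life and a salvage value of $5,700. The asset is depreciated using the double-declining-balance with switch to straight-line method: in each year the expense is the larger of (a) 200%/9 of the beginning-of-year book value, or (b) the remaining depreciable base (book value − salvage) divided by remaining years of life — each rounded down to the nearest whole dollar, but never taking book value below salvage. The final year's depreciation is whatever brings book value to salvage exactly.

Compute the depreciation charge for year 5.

Depreciable base = $139,901 − $5,700 = $134,201.
Year 1: DB = ⌊$139,901 × 200%/9⌋ = $31,089; SL = ⌊$134,201/9⌋ = $14,911 → take DB $31,089. Book value $108,812.
Year 2: DB = ⌊$108,812 × 200%/9⌋ = $24,180; SL = ⌊$103,112/8⌋ = $12,889 → take DB $24,180. Book value $84,632.
Year 3: DB = ⌊$84,632 × 200%/9⌋ = $18,807; SL = ⌊$78,932/7⌋ = $11,276 → take DB $18,807. Book value $65,825.
Year 4: DB = ⌊$65,825 × 200%/9⌋ = $14,627; SL = ⌊$60,125/6⌋ = $10,020 → take DB $14,627. Book value $51,198.
Year 5: DB = ⌊$51,198 × 200%/9⌋ = $11,377; SL = ⌊$45,498/5⌋ = $9,099 → take DB $11,377. Book value $39,821.

$11,377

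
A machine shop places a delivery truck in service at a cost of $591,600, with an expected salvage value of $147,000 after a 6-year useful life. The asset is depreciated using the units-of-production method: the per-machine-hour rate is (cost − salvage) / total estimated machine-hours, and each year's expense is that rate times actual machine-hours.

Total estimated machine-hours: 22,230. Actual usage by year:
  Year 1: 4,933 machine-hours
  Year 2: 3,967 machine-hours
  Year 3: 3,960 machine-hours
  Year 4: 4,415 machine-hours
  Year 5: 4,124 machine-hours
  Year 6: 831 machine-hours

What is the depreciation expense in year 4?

Depreciable base = $591,600 − $147,000 = $444,600.
Rate = $444,600 / 22,230 machine-hours = $20 per machine-hour.
Year 1: 4,933 × $20 = $98,660. Book value $492,940.
Year 2: 3,967 × $20 = $79,340. Book value $413,600.
Year 3: 3,960 × $20 = $79,200. Book value $334,400.
Year 4: 4,415 × $20 = $88,300. Book value $246,100.

$88,300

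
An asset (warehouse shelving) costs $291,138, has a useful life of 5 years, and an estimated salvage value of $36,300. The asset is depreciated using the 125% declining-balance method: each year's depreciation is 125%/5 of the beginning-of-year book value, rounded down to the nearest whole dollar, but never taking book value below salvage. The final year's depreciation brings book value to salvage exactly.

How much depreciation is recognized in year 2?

Depreciable base = $291,138 − $36,300 = $254,838.
Year 1: ⌊$291,138 × 125%/5⌋ = $72,784. Book value $218,354.
Year 2: ⌊$218,354 × 125%/5⌋ = $54,588. Book value $163,766.

$54,588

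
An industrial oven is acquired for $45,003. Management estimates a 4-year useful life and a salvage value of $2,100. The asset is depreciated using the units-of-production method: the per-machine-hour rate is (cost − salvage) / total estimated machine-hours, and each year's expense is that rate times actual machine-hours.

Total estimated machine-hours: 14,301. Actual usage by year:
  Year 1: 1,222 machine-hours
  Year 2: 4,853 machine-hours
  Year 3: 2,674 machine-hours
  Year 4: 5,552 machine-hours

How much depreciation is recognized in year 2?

$14,559

Depreciable base = $45,003 − $2,100 = $42,903.
Rate = $42,903 / 14,301 machine-hours = $3 per machine-hour.
Year 1: 1,222 × $3 = $3,666. Book value $41,337.
Year 2: 4,853 × $3 = $14,559. Book value $26,778.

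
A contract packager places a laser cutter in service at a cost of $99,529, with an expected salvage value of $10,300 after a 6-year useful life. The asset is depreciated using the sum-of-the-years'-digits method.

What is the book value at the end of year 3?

Depreciable base = $99,529 − $10,300 = $89,229.
Sum of the years' digits = 6+5+4+3+2+1 = 21.
Year 1: $89,229 × 6/21 = $25,494. Book value $74,035.
Year 2: $89,229 × 5/21 = $21,245. Book value $52,790.
Year 3: $89,229 × 4/21 = $16,996. Book value $35,794.

$35,794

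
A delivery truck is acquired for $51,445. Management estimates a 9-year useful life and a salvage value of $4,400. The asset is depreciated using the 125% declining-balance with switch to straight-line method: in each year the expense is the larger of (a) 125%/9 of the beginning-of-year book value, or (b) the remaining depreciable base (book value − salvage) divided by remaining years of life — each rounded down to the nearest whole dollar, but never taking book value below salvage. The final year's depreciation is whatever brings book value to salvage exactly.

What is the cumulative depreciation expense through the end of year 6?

Depreciable base = $51,445 − $4,400 = $47,045.
Year 1: DB = ⌊$51,445 × 125%/9⌋ = $7,145; SL = ⌊$47,045/9⌋ = $5,227 → take DB $7,145. Book value $44,300.
Year 2: DB = ⌊$44,300 × 125%/9⌋ = $6,152; SL = ⌊$39,900/8⌋ = $4,987 → take DB $6,152. Book value $38,148.
Year 3: DB = ⌊$38,148 × 125%/9⌋ = $5,298; SL = ⌊$33,748/7⌋ = $4,821 → take DB $5,298. Book value $32,850.
Year 4: DB = ⌊$32,850 × 125%/9⌋ = $4,562; SL = ⌊$28,450/6⌋ = $4,741 → take SL $4,741. Book value $28,109.
Year 5: DB = ⌊$28,109 × 125%/9⌋ = $3,904; SL = ⌊$23,709/5⌋ = $4,741 → take SL $4,741. Book value $23,368.
Year 6: DB = ⌊$23,368 × 125%/9⌋ = $3,245; SL = ⌊$18,968/4⌋ = $4,742 → take SL $4,742. Book value $18,626.
Accumulated through year 6 = $51,445 − $18,626 = $32,819.

$32,819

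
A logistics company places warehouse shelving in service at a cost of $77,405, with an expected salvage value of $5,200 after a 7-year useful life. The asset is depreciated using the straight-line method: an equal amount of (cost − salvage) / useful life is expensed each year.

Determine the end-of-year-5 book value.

Depreciable base = $77,405 − $5,200 = $72,205.
Annual expense = $72,205 / 7 = $10,315.
End of year 1: book value $67,090.
End of year 2: book value $56,775.
End of year 3: book value $46,460.
End of year 4: book value $36,145.
End of year 5: book value $25,830.

$25,830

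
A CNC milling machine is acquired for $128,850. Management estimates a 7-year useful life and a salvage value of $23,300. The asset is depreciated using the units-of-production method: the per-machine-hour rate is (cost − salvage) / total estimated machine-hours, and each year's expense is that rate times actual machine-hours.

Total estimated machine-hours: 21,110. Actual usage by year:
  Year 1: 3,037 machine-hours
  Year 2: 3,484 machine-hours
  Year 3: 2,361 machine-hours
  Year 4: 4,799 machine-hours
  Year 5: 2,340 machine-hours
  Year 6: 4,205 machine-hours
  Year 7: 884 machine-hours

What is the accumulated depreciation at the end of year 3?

$44,410

Depreciable base = $128,850 − $23,300 = $105,550.
Rate = $105,550 / 21,110 machine-hours = $5 per machine-hour.
Year 1: 3,037 × $5 = $15,185. Book value $113,665.
Year 2: 3,484 × $5 = $17,420. Book value $96,245.
Year 3: 2,361 × $5 = $11,805. Book value $84,440.
Accumulated through year 3 = $128,850 − $84,440 = $44,410.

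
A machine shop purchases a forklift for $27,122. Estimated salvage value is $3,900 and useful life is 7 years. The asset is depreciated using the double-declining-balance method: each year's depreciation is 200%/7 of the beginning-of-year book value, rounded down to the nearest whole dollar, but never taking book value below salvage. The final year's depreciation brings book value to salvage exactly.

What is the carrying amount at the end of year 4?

Depreciable base = $27,122 − $3,900 = $23,222.
Year 1: ⌊$27,122 × 200%/7⌋ = $7,749. Book value $19,373.
Year 2: ⌊$19,373 × 200%/7⌋ = $5,535. Book value $13,838.
Year 3: ⌊$13,838 × 200%/7⌋ = $3,953. Book value $9,885.
Year 4: ⌊$9,885 × 200%/7⌋ = $2,824. Book value $7,061.

$7,061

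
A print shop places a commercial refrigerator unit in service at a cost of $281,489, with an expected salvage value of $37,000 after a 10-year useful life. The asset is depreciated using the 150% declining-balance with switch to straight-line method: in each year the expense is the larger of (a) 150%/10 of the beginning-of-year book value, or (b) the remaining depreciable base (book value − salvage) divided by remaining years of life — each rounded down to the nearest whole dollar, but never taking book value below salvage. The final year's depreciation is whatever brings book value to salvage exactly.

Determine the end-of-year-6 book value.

Depreciable base = $281,489 − $37,000 = $244,489.
Year 1: DB = ⌊$281,489 × 150%/10⌋ = $42,223; SL = ⌊$244,489/10⌋ = $24,448 → take DB $42,223. Book value $239,266.
Year 2: DB = ⌊$239,266 × 150%/10⌋ = $35,889; SL = ⌊$202,266/9⌋ = $22,474 → take DB $35,889. Book value $203,377.
Year 3: DB = ⌊$203,377 × 150%/10⌋ = $30,506; SL = ⌊$166,377/8⌋ = $20,797 → take DB $30,506. Book value $172,871.
Year 4: DB = ⌊$172,871 × 150%/10⌋ = $25,930; SL = ⌊$135,871/7⌋ = $19,410 → take DB $25,930. Book value $146,941.
Year 5: DB = ⌊$146,941 × 150%/10⌋ = $22,041; SL = ⌊$109,941/6⌋ = $18,323 → take DB $22,041. Book value $124,900.
Year 6: DB = ⌊$124,900 × 150%/10⌋ = $18,735; SL = ⌊$87,900/5⌋ = $17,580 → take DB $18,735. Book value $106,165.

$106,165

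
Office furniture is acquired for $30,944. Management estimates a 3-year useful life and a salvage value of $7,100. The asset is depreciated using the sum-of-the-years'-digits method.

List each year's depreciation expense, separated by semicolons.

$11,922; $7,948; $3,974

Depreciable base = $30,944 − $7,100 = $23,844.
Sum of the years' digits = 3+2+1 = 6.
Year 1: $23,844 × 3/6 = $11,922. Book value $19,022.
Year 2: $23,844 × 2/6 = $7,948. Book value $11,074.
Year 3: $23,844 × 1/6 = $3,974. Book value $7,100.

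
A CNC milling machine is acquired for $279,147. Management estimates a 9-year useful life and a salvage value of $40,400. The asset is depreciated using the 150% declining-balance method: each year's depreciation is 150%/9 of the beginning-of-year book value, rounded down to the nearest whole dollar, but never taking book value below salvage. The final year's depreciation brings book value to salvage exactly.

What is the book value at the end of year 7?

Depreciable base = $279,147 − $40,400 = $238,747.
Year 1: ⌊$279,147 × 150%/9⌋ = $46,524. Book value $232,623.
Year 2: ⌊$232,623 × 150%/9⌋ = $38,770. Book value $193,853.
Year 3: ⌊$193,853 × 150%/9⌋ = $32,308. Book value $161,545.
Year 4: ⌊$161,545 × 150%/9⌋ = $26,924. Book value $134,621.
Year 5: ⌊$134,621 × 150%/9⌋ = $22,436. Book value $112,185.
Year 6: ⌊$112,185 × 150%/9⌋ = $18,697. Book value $93,488.
Year 7: ⌊$93,488 × 150%/9⌋ = $15,581. Book value $77,907.

$77,907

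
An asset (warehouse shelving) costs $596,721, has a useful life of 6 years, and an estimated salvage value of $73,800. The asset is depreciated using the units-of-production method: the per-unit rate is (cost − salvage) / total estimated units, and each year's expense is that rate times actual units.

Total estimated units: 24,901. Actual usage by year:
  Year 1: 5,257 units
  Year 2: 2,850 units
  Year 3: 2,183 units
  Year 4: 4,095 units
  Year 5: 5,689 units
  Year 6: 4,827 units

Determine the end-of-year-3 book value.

Depreciable base = $596,721 − $73,800 = $522,921.
Rate = $522,921 / 24,901 units = $21 per unit.
Year 1: 5,257 × $21 = $110,397. Book value $486,324.
Year 2: 2,850 × $21 = $59,850. Book value $426,474.
Year 3: 2,183 × $21 = $45,843. Book value $380,631.

$380,631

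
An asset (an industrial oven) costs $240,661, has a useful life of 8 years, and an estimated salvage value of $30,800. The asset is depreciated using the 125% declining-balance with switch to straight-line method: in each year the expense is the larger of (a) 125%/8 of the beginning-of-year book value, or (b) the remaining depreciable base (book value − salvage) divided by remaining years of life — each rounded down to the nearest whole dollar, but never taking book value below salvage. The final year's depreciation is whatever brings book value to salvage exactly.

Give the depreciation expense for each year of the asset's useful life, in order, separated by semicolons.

Depreciable base = $240,661 − $30,800 = $209,861.
Year 1: DB = ⌊$240,661 × 125%/8⌋ = $37,603; SL = ⌊$209,861/8⌋ = $26,232 → take DB $37,603. Book value $203,058.
Year 2: DB = ⌊$203,058 × 125%/8⌋ = $31,727; SL = ⌊$172,258/7⌋ = $24,608 → take DB $31,727. Book value $171,331.
Year 3: DB = ⌊$171,331 × 125%/8⌋ = $26,770; SL = ⌊$140,531/6⌋ = $23,421 → take DB $26,770. Book value $144,561.
Year 4: DB = ⌊$144,561 × 125%/8⌋ = $22,587; SL = ⌊$113,761/5⌋ = $22,752 → take SL $22,752. Book value $121,809.
Year 5: DB = ⌊$121,809 × 125%/8⌋ = $19,032; SL = ⌊$91,009/4⌋ = $22,752 → take SL $22,752. Book value $99,057.
Year 6: DB = ⌊$99,057 × 125%/8⌋ = $15,477; SL = ⌊$68,257/3⌋ = $22,752 → take SL $22,752. Book value $76,305.
Year 7: DB = ⌊$76,305 × 125%/8⌋ = $11,922; SL = ⌊$45,505/2⌋ = $22,752 → take SL $22,752. Book value $53,553.
Year 8 (final): $53,553 − $30,800 = $22,753. Book value $30,800.

$37,603; $31,727; $26,770; $22,752; $22,752; $22,752; $22,752; $22,753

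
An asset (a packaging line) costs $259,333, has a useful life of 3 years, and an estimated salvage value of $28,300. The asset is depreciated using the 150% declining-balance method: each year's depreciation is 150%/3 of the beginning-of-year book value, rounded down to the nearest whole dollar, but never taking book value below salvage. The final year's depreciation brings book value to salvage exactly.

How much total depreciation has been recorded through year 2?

Depreciable base = $259,333 − $28,300 = $231,033.
Year 1: ⌊$259,333 × 150%/3⌋ = $129,666. Book value $129,667.
Year 2: ⌊$129,667 × 150%/3⌋ = $64,833. Book value $64,834.
Accumulated through year 2 = $259,333 − $64,834 = $194,499.

$194,499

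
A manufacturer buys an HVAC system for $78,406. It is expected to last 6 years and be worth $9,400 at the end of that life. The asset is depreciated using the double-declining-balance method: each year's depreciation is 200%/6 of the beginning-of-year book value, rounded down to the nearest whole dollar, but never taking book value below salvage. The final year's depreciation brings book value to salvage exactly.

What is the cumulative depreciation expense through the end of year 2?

$43,558

Depreciable base = $78,406 − $9,400 = $69,006.
Year 1: ⌊$78,406 × 200%/6⌋ = $26,135. Book value $52,271.
Year 2: ⌊$52,271 × 200%/6⌋ = $17,423. Book value $34,848.
Accumulated through year 2 = $78,406 − $34,848 = $43,558.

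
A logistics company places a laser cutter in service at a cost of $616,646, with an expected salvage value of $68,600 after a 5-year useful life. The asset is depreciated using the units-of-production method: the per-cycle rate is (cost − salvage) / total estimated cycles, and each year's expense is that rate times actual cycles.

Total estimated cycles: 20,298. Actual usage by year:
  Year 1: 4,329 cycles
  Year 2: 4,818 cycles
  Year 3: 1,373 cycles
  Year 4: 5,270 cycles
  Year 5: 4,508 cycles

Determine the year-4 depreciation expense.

$142,290

Depreciable base = $616,646 − $68,600 = $548,046.
Rate = $548,046 / 20,298 cycles = $27 per cycle.
Year 1: 4,329 × $27 = $116,883. Book value $499,763.
Year 2: 4,818 × $27 = $130,086. Book value $369,677.
Year 3: 1,373 × $27 = $37,071. Book value $332,606.
Year 4: 5,270 × $27 = $142,290. Book value $190,316.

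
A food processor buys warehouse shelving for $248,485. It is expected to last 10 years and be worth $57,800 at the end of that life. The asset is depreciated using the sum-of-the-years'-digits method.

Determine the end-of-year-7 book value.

Depreciable base = $248,485 − $57,800 = $190,685.
Sum of the years' digits = 10+9+8+7+6+5+4+3+2+1 = 55.
Year 1: $190,685 × 10/55 = $34,670. Book value $213,815.
Year 2: $190,685 × 9/55 = $31,203. Book value $182,612.
Year 3: $190,685 × 8/55 = $27,736. Book value $154,876.
Year 4: $190,685 × 7/55 = $24,269. Book value $130,607.
Year 5: $190,685 × 6/55 = $20,802. Book value $109,805.
Year 6: $190,685 × 5/55 = $17,335. Book value $92,470.
Year 7: $190,685 × 4/55 = $13,868. Book value $78,602.

$78,602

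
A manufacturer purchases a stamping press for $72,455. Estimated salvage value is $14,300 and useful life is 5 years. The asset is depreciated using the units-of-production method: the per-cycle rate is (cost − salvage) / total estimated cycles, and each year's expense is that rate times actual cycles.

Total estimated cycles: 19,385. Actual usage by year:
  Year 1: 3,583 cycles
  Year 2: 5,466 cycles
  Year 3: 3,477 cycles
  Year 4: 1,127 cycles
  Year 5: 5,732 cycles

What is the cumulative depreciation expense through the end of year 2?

Depreciable base = $72,455 − $14,300 = $58,155.
Rate = $58,155 / 19,385 cycles = $3 per cycle.
Year 1: 3,583 × $3 = $10,749. Book value $61,706.
Year 2: 5,466 × $3 = $16,398. Book value $45,308.
Accumulated through year 2 = $72,455 − $45,308 = $27,147.

$27,147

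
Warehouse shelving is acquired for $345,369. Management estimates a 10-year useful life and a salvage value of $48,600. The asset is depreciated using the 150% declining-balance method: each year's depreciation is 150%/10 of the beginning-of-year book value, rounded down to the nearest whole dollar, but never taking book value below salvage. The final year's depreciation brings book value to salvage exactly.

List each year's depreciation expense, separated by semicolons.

Depreciable base = $345,369 − $48,600 = $296,769.
Year 1: ⌊$345,369 × 150%/10⌋ = $51,805. Book value $293,564.
Year 2: ⌊$293,564 × 150%/10⌋ = $44,034. Book value $249,530.
Year 3: ⌊$249,530 × 150%/10⌋ = $37,429. Book value $212,101.
Year 4: ⌊$212,101 × 150%/10⌋ = $31,815. Book value $180,286.
Year 5: ⌊$180,286 × 150%/10⌋ = $27,042. Book value $153,244.
Year 6: ⌊$153,244 × 150%/10⌋ = $22,986. Book value $130,258.
Year 7: ⌊$130,258 × 150%/10⌋ = $19,538. Book value $110,720.
Year 8: ⌊$110,720 × 150%/10⌋ = $16,608. Book value $94,112.
Year 9: ⌊$94,112 × 150%/10⌋ = $14,116. Book value $79,996.
Year 10 (final): $79,996 − $48,600 = $31,396. Book value $48,600.

$51,805; $44,034; $37,429; $31,815; $27,042; $22,986; $19,538; $16,608; $14,116; $31,396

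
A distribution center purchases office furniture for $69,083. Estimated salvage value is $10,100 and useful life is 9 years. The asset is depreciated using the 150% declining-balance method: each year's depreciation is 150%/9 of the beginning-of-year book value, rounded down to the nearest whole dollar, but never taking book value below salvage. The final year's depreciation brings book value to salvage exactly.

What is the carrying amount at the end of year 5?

Depreciable base = $69,083 − $10,100 = $58,983.
Year 1: ⌊$69,083 × 150%/9⌋ = $11,513. Book value $57,570.
Year 2: ⌊$57,570 × 150%/9⌋ = $9,595. Book value $47,975.
Year 3: ⌊$47,975 × 150%/9⌋ = $7,995. Book value $39,980.
Year 4: ⌊$39,980 × 150%/9⌋ = $6,663. Book value $33,317.
Year 5: ⌊$33,317 × 150%/9⌋ = $5,552. Book value $27,765.

$27,765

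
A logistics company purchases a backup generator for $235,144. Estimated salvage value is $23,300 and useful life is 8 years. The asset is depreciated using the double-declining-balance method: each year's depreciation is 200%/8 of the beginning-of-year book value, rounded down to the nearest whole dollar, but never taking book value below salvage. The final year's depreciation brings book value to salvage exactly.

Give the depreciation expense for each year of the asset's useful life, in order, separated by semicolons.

$58,786; $44,089; $33,067; $24,800; $18,600; $13,950; $10,463; $8,089

Depreciable base = $235,144 − $23,300 = $211,844.
Year 1: ⌊$235,144 × 200%/8⌋ = $58,786. Book value $176,358.
Year 2: ⌊$176,358 × 200%/8⌋ = $44,089. Book value $132,269.
Year 3: ⌊$132,269 × 200%/8⌋ = $33,067. Book value $99,202.
Year 4: ⌊$99,202 × 200%/8⌋ = $24,800. Book value $74,402.
Year 5: ⌊$74,402 × 200%/8⌋ = $18,600. Book value $55,802.
Year 6: ⌊$55,802 × 200%/8⌋ = $13,950. Book value $41,852.
Year 7: ⌊$41,852 × 200%/8⌋ = $10,463. Book value $31,389.
Year 8 (final): $31,389 − $23,300 = $8,089. Book value $23,300.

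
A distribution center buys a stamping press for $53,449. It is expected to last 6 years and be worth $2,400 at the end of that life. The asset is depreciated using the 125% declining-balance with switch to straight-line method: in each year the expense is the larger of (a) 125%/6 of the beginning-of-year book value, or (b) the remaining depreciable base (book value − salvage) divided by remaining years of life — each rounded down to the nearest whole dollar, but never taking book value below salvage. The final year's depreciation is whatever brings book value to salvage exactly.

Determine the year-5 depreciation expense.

$7,775

Depreciable base = $53,449 − $2,400 = $51,049.
Year 1: DB = ⌊$53,449 × 125%/6⌋ = $11,135; SL = ⌊$51,049/6⌋ = $8,508 → take DB $11,135. Book value $42,314.
Year 2: DB = ⌊$42,314 × 125%/6⌋ = $8,815; SL = ⌊$39,914/5⌋ = $7,982 → take DB $8,815. Book value $33,499.
Year 3: DB = ⌊$33,499 × 125%/6⌋ = $6,978; SL = ⌊$31,099/4⌋ = $7,774 → take SL $7,774. Book value $25,725.
Year 4: DB = ⌊$25,725 × 125%/6⌋ = $5,359; SL = ⌊$23,325/3⌋ = $7,775 → take SL $7,775. Book value $17,950.
Year 5: DB = ⌊$17,950 × 125%/6⌋ = $3,739; SL = ⌊$15,550/2⌋ = $7,775 → take SL $7,775. Book value $10,175.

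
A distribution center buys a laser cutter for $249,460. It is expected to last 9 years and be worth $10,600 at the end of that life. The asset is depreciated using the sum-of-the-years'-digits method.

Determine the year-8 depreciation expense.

$10,616

Depreciable base = $249,460 − $10,600 = $238,860.
Sum of the years' digits = 9+8+7+6+5+4+3+2+1 = 45.
Year 1: $238,860 × 9/45 = $47,772. Book value $201,688.
Year 2: $238,860 × 8/45 = $42,464. Book value $159,224.
Year 3: $238,860 × 7/45 = $37,156. Book value $122,068.
Year 4: $238,860 × 6/45 = $31,848. Book value $90,220.
Year 5: $238,860 × 5/45 = $26,540. Book value $63,680.
Year 6: $238,860 × 4/45 = $21,232. Book value $42,448.
Year 7: $238,860 × 3/45 = $15,924. Book value $26,524.
Year 8: $238,860 × 2/45 = $10,616. Book value $15,908.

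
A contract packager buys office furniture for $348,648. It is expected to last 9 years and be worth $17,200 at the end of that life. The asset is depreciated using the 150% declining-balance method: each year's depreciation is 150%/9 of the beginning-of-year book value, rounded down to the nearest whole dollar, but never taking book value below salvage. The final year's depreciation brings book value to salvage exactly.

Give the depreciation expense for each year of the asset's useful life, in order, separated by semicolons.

Depreciable base = $348,648 − $17,200 = $331,448.
Year 1: ⌊$348,648 × 150%/9⌋ = $58,108. Book value $290,540.
Year 2: ⌊$290,540 × 150%/9⌋ = $48,423. Book value $242,117.
Year 3: ⌊$242,117 × 150%/9⌋ = $40,352. Book value $201,765.
Year 4: ⌊$201,765 × 150%/9⌋ = $33,627. Book value $168,138.
Year 5: ⌊$168,138 × 150%/9⌋ = $28,023. Book value $140,115.
Year 6: ⌊$140,115 × 150%/9⌋ = $23,352. Book value $116,763.
Year 7: ⌊$116,763 × 150%/9⌋ = $19,460. Book value $97,303.
Year 8: ⌊$97,303 × 150%/9⌋ = $16,217. Book value $81,086.
Year 9 (final): $81,086 − $17,200 = $63,886. Book value $17,200.

$58,108; $48,423; $40,352; $33,627; $28,023; $23,352; $19,460; $16,217; $63,886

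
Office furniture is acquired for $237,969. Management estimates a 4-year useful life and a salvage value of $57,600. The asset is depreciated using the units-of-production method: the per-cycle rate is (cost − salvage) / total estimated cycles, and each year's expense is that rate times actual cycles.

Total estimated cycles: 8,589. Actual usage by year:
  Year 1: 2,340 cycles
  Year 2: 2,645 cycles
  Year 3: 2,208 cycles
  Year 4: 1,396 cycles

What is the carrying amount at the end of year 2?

Depreciable base = $237,969 − $57,600 = $180,369.
Rate = $180,369 / 8,589 cycles = $21 per cycle.
Year 1: 2,340 × $21 = $49,140. Book value $188,829.
Year 2: 2,645 × $21 = $55,545. Book value $133,284.

$133,284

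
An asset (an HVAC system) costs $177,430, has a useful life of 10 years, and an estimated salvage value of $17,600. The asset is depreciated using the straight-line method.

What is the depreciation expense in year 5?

Depreciable base = $177,430 − $17,600 = $159,830.
Annual expense = $159,830 / 10 = $15,983.

$15,983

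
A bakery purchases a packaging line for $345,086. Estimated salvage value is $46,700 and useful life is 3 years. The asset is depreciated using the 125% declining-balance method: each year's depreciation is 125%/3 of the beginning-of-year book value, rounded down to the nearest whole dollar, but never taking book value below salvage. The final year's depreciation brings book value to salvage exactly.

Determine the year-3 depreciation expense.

$70,726

Depreciable base = $345,086 − $46,700 = $298,386.
Year 1: ⌊$345,086 × 125%/3⌋ = $143,785. Book value $201,301.
Year 2: ⌊$201,301 × 125%/3⌋ = $83,875. Book value $117,426.
Year 3 (final): $117,426 − $46,700 = $70,726. Book value $46,700.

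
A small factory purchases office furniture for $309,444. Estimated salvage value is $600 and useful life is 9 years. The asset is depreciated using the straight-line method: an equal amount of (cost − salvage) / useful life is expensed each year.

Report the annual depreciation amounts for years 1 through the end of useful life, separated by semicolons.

Depreciable base = $309,444 − $600 = $308,844.
Annual expense = $308,844 / 9 = $34,316.
End of year 1: book value $275,128.
End of year 2: book value $240,812.
End of year 3: book value $206,496.
End of year 4: book value $172,180.
End of year 5: book value $137,864.
End of year 6: book value $103,548.
End of year 7: book value $69,232.
End of year 8: book value $34,916.
End of year 9: book value $600.

$34,316; $34,316; $34,316; $34,316; $34,316; $34,316; $34,316; $34,316; $34,316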